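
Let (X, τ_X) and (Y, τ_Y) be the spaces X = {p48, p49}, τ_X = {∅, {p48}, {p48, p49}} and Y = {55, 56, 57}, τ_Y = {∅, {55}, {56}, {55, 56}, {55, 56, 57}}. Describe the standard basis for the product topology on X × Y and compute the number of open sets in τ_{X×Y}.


Basis B = {∅ × ∅, {p48} × {55}, {p48} × {56}, {p48} × {55, 56}, {p48, p49} × {55}, {p48, p49} × {56}, {p48} × {55, 56, 57}, {p48, p49} × {55, 56}, {p48, p49} × {55, 56, 57}}; |τ_{X×Y}| = 14.

Enumerate products U × V with U ∈ τ_X, V ∈ τ_Y (deduplicated):
  ∅ × ∅ = {} (∅)
  {p48} × {55} = {(p48,55)}
  {p48} × {56} = {(p48,56)}
  {p48} × {55, 56} = {(p48,55), (p48,56)}
  {p48, p49} × {55} = {(p48,55), (p49,55)}
  {p48, p49} × {56} = {(p48,56), (p49,56)}
  {p48} × {55, 56, 57} = {(p48,55), (p48,56), (p48,57)}
  {p48, p49} × {55, 56} = {(p48,55), (p48,56), (p49,55), (p49,56)}
  {p48, p49} × {55, 56, 57} = {(p48,55), (p48,56), (p48,57), (p49,55), (p49,56), (p49,57)}
These 9 distinct sets form the basis B.
Close under arbitrary unions to get τ_{X×Y}; counting gives |τ_{X×Y}| = 14.


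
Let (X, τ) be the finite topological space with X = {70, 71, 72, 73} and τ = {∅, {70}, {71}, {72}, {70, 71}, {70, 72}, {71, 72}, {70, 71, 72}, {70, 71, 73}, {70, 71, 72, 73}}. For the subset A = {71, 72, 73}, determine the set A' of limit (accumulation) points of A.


A' = {73}

For each x ∈ X, list the open sets U ∈ τ with x ∈ U, then check whether U ∩ (A ∖ {x}) ≠ ∅ for every such U.
  x = 70: open {70} ∋ x has {70} ∩ (A ∖ {70}) = ∅, so x is NOT a limit point.
  x = 71: open {71} ∋ x has {71} ∩ (A ∖ {71}) = ∅, so x is NOT a limit point.
  x = 72: open {72} ∋ x has {72} ∩ (A ∖ {72}) = ∅, so x is NOT a limit point.
  x = 73: opens ∋ x are {70, 71, 73}, {70, 71, 72, 73}; each meets A ∖ {73}, so x IS a limit point.
Collecting: A' = {73}.


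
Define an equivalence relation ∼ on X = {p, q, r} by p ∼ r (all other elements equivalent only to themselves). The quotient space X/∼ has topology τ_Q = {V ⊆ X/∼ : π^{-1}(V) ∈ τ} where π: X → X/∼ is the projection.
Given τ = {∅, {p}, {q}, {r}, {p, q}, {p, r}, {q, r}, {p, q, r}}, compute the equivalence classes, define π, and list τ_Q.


X/∼ = {[p=r], [q]}; |τ_Q| = 4.

Equivalence classes: [p=r], [q].
Quotient map π: X → X/∼ sends p ↦ [p=r], q ↦ [q], r ↦ [p=r].
For each subset V ⊆ X/∼, compute π^{-1}(V) ⊆ X and check whether π^{-1}(V) ∈ τ. V is open in τ_Q iff π^{-1}(V) ∈ τ.
  V = {}: π^{-1}(V) = ∅ ∈ τ ✓.
  V = {[p=r]}: π^{-1}(V) = {p, r} ∈ τ ✓.
  V = {[q]}: π^{-1}(V) = {q} ∈ τ ✓.
  V = {[p=r], [q]}: π^{-1}(V) = {p, q, r} ∈ τ ✓.
Open sets in the quotient: τ_Q = {{}, {[p=r]}, {[q]}, {[p=r], [q]}} (4 elements).


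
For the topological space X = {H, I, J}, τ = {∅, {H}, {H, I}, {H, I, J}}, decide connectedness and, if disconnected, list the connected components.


(X, τ) is connected.

Find clopen sets (U ∈ τ with X ∖ U ∈ τ):
  U = ∅, X ∖ U = {H, I, J} — both open, so U is clopen.
  U = {H, I, J}, X ∖ U = ∅ — both open, so U is clopen.
Only trivial clopens (∅ and X) exist, so (X, τ) is connected.
Compute connected components by grouping points that agree on all clopens:
  component: {H, I, J}


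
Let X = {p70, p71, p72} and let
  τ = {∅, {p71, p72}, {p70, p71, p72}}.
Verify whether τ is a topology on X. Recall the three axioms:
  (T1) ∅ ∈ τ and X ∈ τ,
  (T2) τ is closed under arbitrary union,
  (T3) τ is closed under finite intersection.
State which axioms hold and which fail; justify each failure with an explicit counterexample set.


τ IS a topology on X.

Axiom (T1): ∅ ∈ τ? Yes; X ∈ τ? Yes.
Axiom (T2/T3): check pairwise unions and intersections of members of τ.
All pairwise intersections and unions checked — each lies in τ. Therefore τ satisfies (T1), (T2), (T3): it IS a topology on X.


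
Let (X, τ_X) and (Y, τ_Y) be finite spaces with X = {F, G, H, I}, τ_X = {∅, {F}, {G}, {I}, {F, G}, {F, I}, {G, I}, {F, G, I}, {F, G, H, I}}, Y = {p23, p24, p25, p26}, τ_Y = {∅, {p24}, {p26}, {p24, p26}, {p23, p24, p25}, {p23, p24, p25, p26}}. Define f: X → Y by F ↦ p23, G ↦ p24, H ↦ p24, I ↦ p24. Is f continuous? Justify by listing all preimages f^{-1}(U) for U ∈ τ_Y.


f is NOT continuous.

Compute f^{-1}(U) for each U ∈ τ_Y:
  U = ∅: f^{-1}(U) = ∅ ∈ τ_X ✓.
  U = {p24}: f^{-1}(U) = {G, H, I} ∉ τ_X ✗.
  U = {p26}: f^{-1}(U) = ∅ ∈ τ_X ✓.
  U = {p24, p26}: f^{-1}(U) = {G, H, I} ∉ τ_X ✗.
  U = {p23, p24, p25}: f^{-1}(U) = {F, G, H, I} ∈ τ_X ✓.
  U = {p23, p24, p25, p26}: f^{-1}(U) = {F, G, H, I} ∈ τ_X ✓.
Found U = {p24} with f^{-1}(U) = {G, H, I} not in τ_X. Therefore f is NOT continuous.


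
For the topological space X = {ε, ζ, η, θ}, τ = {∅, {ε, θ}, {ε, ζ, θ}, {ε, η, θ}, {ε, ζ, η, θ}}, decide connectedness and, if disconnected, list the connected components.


(X, τ) is connected.

Find clopen sets (U ∈ τ with X ∖ U ∈ τ):
  U = ∅, X ∖ U = {ε, ζ, η, θ} — both open, so U is clopen.
  U = {ε, ζ, η, θ}, X ∖ U = ∅ — both open, so U is clopen.
Only trivial clopens (∅ and X) exist, so (X, τ) is connected.
Compute connected components by grouping points that agree on all clopens:
  component: {ε, ζ, η, θ}


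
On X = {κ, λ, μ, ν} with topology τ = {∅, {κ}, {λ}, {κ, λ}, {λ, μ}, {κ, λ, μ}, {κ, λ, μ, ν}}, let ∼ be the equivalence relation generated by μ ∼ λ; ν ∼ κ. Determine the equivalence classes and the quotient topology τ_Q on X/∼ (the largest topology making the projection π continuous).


X/∼ = {[κ=ν], [λ=μ]}; |τ_Q| = 3.

Equivalence classes: [κ=ν], [λ=μ].
Quotient map π: X → X/∼ sends κ ↦ [κ=ν], λ ↦ [λ=μ], μ ↦ [λ=μ], ν ↦ [κ=ν].
For each subset V ⊆ X/∼, compute π^{-1}(V) ⊆ X and check whether π^{-1}(V) ∈ τ. V is open in τ_Q iff π^{-1}(V) ∈ τ.
  V = {}: π^{-1}(V) = ∅ ∈ τ ✓.
  V = {[κ=ν]}: π^{-1}(V) = {κ, ν} ∉ τ ✗.
  V = {[λ=μ]}: π^{-1}(V) = {λ, μ} ∈ τ ✓.
  V = {[κ=ν], [λ=μ]}: π^{-1}(V) = {κ, λ, μ, ν} ∈ τ ✓.
Open sets in the quotient: τ_Q = {{}, {[λ=μ]}, {[κ=ν], [λ=μ]}} (3 elements).


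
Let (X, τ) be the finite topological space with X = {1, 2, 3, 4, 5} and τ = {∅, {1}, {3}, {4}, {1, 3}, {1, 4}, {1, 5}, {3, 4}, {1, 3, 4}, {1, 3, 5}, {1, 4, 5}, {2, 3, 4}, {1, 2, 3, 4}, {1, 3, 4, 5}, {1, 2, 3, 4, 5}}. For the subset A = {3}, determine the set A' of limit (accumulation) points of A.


A' = {2}

For each x ∈ X, list the open sets U ∈ τ with x ∈ U, then check whether U ∩ (A ∖ {x}) ≠ ∅ for every such U.
  x = 1: open {1} ∋ x has {1} ∩ (A ∖ {1}) = ∅, so x is NOT a limit point.
  x = 2: opens ∋ x are {2, 3, 4}, {1, 2, 3, 4}, {1, 2, 3, 4, 5}; each meets A ∖ {2}, so x IS a limit point.
  x = 3: open {3} ∋ x has {3} ∩ (A ∖ {3}) = ∅, so x is NOT a limit point.
  x = 4: open {4} ∋ x has {4} ∩ (A ∖ {4}) = ∅, so x is NOT a limit point.
  x = 5: open {1, 5} ∋ x has {1, 5} ∩ (A ∖ {5}) = ∅, so x is NOT a limit point.
Collecting: A' = {2}.


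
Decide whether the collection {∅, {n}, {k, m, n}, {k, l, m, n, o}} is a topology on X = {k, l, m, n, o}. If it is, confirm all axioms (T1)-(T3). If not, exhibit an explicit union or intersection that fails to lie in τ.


τ IS a topology on X.

Axiom (T1): ∅ ∈ τ? Yes; X ∈ τ? Yes.
Axiom (T2/T3): check pairwise unions and intersections of members of τ.
All pairwise intersections and unions checked — each lies in τ. Therefore τ satisfies (T1), (T2), (T3): it IS a topology on X.


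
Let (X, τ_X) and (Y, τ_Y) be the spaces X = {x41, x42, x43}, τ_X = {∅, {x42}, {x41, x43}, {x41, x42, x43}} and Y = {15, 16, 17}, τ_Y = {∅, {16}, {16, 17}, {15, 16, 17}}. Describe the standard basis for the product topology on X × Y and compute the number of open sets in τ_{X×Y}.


Basis B = {∅ × ∅, {x42} × {16}, {x41, x43} × {16}, {x42} × {16, 17}, {x41, x42, x43} × {16}, {x42} × {15, 16, 17}, {x41, x43} × {16, 17}, {x41, x43} × {15, 16, 17}, {x41, x42, x43} × {16, 17}, {x41, x42, x43} × {15, 16, 17}}; |τ_{X×Y}| = 16.

Enumerate products U × V with U ∈ τ_X, V ∈ τ_Y (deduplicated):
  ∅ × ∅ = {} (∅)
  {x42} × {16} = {(x42,16)}
  {x41, x43} × {16} = {(x41,16), (x43,16)}
  {x42} × {16, 17} = {(x42,16), (x42,17)}
  {x41, x42, x43} × {16} = {(x41,16), (x42,16), (x43,16)}
  {x42} × {15, 16, 17} = {(x42,15), (x42,16), (x42,17)}
  {x41, x43} × {16, 17} = {(x41,16), (x41,17), (x43,16), (x43,17)}
  {x41, x43} × {15, 16, 17} = {(x41,15), (x41,16), (x41,17), (x43,15), (x43,16), (x43,17)}
  {x41, x42, x43} × {16, 17} = {(x41,16), (x41,17), (x42,16), (x42,17), (x43,16), (x43,17)}
  {x41, x42, x43} × {15, 16, 17} = {(x41,15), (x41,16), (x41,17), (x42,15), (x42,16), (x42,17), (x43,15), (x43,16), (x43,17)}
These 10 distinct sets form the basis B.
Close under arbitrary unions to get τ_{X×Y}; counting gives |τ_{X×Y}| = 16.


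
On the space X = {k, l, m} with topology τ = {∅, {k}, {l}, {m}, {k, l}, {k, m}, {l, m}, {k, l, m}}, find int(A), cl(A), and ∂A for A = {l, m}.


int(A) = {l, m}, cl(A) = {l, m}, ∂A = ∅.

Closed sets in (X, τ) are complements of opens:
  closed(X, τ) = {∅, {k}, {l}, {m}, {k, l}, {k, m}, {l, m}, {k, l, m}}.
int(A) = ⋃ {U ∈ τ : U ⊆ A}. Opens contained in A: ∅, {l}, {m}, {l, m}.
Taking the union of these: int(A) = {l, m}.
cl(A) = ⋂ {C closed : A ⊆ C}. Closed sets containing A: {l, m}, {k, l, m}.
Intersecting these: cl(A) = {l, m}.
∂A = cl(A) ∖ int(A) = {l, m} ∖ {l, m} = ∅.


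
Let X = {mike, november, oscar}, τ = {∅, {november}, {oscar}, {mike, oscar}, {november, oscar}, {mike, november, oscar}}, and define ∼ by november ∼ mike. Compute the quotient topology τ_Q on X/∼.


X/∼ = {[mike=november], [oscar]}; |τ_Q| = 3.

Equivalence classes: [mike=november], [oscar].
Quotient map π: X → X/∼ sends mike ↦ [mike=november], november ↦ [mike=november], oscar ↦ [oscar].
For each subset V ⊆ X/∼, compute π^{-1}(V) ⊆ X and check whether π^{-1}(V) ∈ τ. V is open in τ_Q iff π^{-1}(V) ∈ τ.
  V = {}: π^{-1}(V) = ∅ ∈ τ ✓.
  V = {[mike=november]}: π^{-1}(V) = {mike, november} ∉ τ ✗.
  V = {[oscar]}: π^{-1}(V) = {oscar} ∈ τ ✓.
  V = {[mike=november], [oscar]}: π^{-1}(V) = {mike, november, oscar} ∈ τ ✓.
Open sets in the quotient: τ_Q = {{}, {[oscar]}, {[mike=november], [oscar]}} (3 elements).


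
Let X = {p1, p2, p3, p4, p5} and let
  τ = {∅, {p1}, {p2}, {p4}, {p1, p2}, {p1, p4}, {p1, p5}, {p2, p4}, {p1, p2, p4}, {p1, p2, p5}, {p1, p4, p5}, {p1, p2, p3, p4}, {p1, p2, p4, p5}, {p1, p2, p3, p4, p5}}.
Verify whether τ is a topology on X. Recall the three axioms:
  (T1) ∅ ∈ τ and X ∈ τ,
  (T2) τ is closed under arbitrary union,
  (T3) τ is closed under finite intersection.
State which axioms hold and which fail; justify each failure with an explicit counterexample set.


τ IS a topology on X.

Axiom (T1): ∅ ∈ τ? Yes; X ∈ τ? Yes.
Axiom (T2/T3): check pairwise unions and intersections of members of τ.
All pairwise intersections and unions checked — each lies in τ. Therefore τ satisfies (T1), (T2), (T3): it IS a topology on X.


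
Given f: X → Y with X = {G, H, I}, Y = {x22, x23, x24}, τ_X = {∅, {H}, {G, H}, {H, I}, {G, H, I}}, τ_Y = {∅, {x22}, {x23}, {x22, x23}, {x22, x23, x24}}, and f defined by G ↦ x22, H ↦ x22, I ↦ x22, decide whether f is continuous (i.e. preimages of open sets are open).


f IS continuous.

Compute f^{-1}(U) for each U ∈ τ_Y:
  U = ∅: f^{-1}(U) = ∅ ∈ τ_X ✓.
  U = {x22}: f^{-1}(U) = {G, H, I} ∈ τ_X ✓.
  U = {x23}: f^{-1}(U) = ∅ ∈ τ_X ✓.
  U = {x22, x23}: f^{-1}(U) = {G, H, I} ∈ τ_X ✓.
  U = {x22, x23, x24}: f^{-1}(U) = {G, H, I} ∈ τ_X ✓.
Every preimage lies in τ_X, so f IS continuous.


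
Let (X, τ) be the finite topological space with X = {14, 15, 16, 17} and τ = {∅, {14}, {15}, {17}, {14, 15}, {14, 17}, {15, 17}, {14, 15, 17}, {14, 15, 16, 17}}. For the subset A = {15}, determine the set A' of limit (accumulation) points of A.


A' = {16}

For each x ∈ X, list the open sets U ∈ τ with x ∈ U, then check whether U ∩ (A ∖ {x}) ≠ ∅ for every such U.
  x = 14: open {14} ∋ x has {14} ∩ (A ∖ {14}) = ∅, so x is NOT a limit point.
  x = 15: open {15} ∋ x has {15} ∩ (A ∖ {15}) = ∅, so x is NOT a limit point.
  x = 16: opens ∋ x are {14, 15, 16, 17}; each meets A ∖ {16}, so x IS a limit point.
  x = 17: open {17} ∋ x has {17} ∩ (A ∖ {17}) = ∅, so x is NOT a limit point.
Collecting: A' = {16}.


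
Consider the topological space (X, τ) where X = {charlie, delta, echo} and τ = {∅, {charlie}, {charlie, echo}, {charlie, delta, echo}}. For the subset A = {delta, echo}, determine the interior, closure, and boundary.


int(A) = ∅, cl(A) = {delta, echo}, ∂A = {delta, echo}.

Closed sets in (X, τ) are complements of opens:
  closed(X, τ) = {∅, {delta}, {delta, echo}, {charlie, delta, echo}}.
int(A) = ⋃ {U ∈ τ : U ⊆ A}. Opens contained in A: ∅.
Taking the union of these: int(A) = ∅.
cl(A) = ⋂ {C closed : A ⊆ C}. Closed sets containing A: {delta, echo}, {charlie, delta, echo}.
Intersecting these: cl(A) = {delta, echo}.
∂A = cl(A) ∖ int(A) = {delta, echo} ∖ ∅ = {delta, echo}.


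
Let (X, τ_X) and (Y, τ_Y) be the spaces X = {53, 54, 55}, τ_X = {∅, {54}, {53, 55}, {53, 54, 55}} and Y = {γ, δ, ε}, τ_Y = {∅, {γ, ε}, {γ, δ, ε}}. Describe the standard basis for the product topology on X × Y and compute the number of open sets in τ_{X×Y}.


Basis B = {∅ × ∅, {54} × {γ, ε}, {54} × {γ, δ, ε}, {53, 55} × {γ, ε}, {53, 55} × {γ, δ, ε}, {53, 54, 55} × {γ, ε}, {53, 54, 55} × {γ, δ, ε}}; |τ_{X×Y}| = 9.

Enumerate products U × V with U ∈ τ_X, V ∈ τ_Y (deduplicated):
  ∅ × ∅ = {} (∅)
  {54} × {γ, ε} = {(54,γ), (54,ε)}
  {54} × {γ, δ, ε} = {(54,γ), (54,δ), (54,ε)}
  {53, 55} × {γ, ε} = {(53,γ), (53,ε), (55,γ), (55,ε)}
  {53, 55} × {γ, δ, ε} = {(53,γ), (53,δ), (53,ε), (55,γ), (55,δ), (55,ε)}
  {53, 54, 55} × {γ, ε} = {(53,γ), (53,ε), (54,γ), (54,ε), (55,γ), (55,ε)}
  {53, 54, 55} × {γ, δ, ε} = {(53,γ), (53,δ), (53,ε), (54,γ), (54,δ), (54,ε), (55,γ), (55,δ), (55,ε)}
These 7 distinct sets form the basis B.
Close under arbitrary unions to get τ_{X×Y}; counting gives |τ_{X×Y}| = 9.


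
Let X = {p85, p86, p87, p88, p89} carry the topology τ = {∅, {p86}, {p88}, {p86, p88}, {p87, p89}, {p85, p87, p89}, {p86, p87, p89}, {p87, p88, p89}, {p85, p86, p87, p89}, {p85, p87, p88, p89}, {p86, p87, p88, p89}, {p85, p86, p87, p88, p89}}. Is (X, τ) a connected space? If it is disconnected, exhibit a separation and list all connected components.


(X, τ) is disconnected; components = [{p86}, {p88}, {p85, p87, p89}].

Find clopen sets (U ∈ τ with X ∖ U ∈ τ):
  U = ∅, X ∖ U = {p85, p86, p87, p88, p89} — both open, so U is clopen.
  U = {p86}, X ∖ U = {p85, p87, p88, p89} — both open, so U is clopen.
  U = {p88}, X ∖ U = {p85, p86, p87, p89} — both open, so U is clopen.
  U = {p86, p88}, X ∖ U = {p85, p87, p89} — both open, so U is clopen.
  U = {p85, p87, p89}, X ∖ U = {p86, p88} — both open, so U is clopen.
  U = {p85, p86, p87, p89}, X ∖ U = {p88} — both open, so U is clopen.
  U = {p85, p87, p88, p89}, X ∖ U = {p86} — both open, so U is clopen.
  U = {p85, p86, p87, p88, p89}, X ∖ U = ∅ — both open, so U is clopen.
Nontrivial clopen(s) exist: e.g. {p85, p87, p89}. So (X, τ) is disconnected.
Compute connected components by grouping points that agree on all clopens:
  component: {p86}
  component: {p88}
  component: {p85, p87, p89}


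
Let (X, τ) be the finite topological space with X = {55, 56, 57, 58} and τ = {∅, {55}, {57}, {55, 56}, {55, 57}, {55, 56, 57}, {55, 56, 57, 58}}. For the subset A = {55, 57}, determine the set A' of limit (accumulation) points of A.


A' = {56, 58}

For each x ∈ X, list the open sets U ∈ τ with x ∈ U, then check whether U ∩ (A ∖ {x}) ≠ ∅ for every such U.
  x = 55: open {55} ∋ x has {55} ∩ (A ∖ {55}) = ∅, so x is NOT a limit point.
  x = 56: opens ∋ x are {55, 56}, {55, 56, 57}, {55, 56, 57, 58}; each meets A ∖ {56}, so x IS a limit point.
  x = 57: open {57} ∋ x has {57} ∩ (A ∖ {57}) = ∅, so x is NOT a limit point.
  x = 58: opens ∋ x are {55, 56, 57, 58}; each meets A ∖ {58}, so x IS a limit point.
Collecting: A' = {56, 58}.


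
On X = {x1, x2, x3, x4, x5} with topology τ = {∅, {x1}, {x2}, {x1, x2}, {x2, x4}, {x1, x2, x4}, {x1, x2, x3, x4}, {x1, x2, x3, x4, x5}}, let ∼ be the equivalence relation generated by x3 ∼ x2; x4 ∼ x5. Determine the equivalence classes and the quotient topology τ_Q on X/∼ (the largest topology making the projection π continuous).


X/∼ = {[x1], [x2=x3], [x4=x5]}; |τ_Q| = 3.

Equivalence classes: [x1], [x2=x3], [x4=x5].
Quotient map π: X → X/∼ sends x1 ↦ [x1], x2 ↦ [x2=x3], x3 ↦ [x2=x3], x4 ↦ [x4=x5], x5 ↦ [x4=x5].
For each subset V ⊆ X/∼, compute π^{-1}(V) ⊆ X and check whether π^{-1}(V) ∈ τ. V is open in τ_Q iff π^{-1}(V) ∈ τ.
  V = {}: π^{-1}(V) = ∅ ∈ τ ✓.
  V = {[x1]}: π^{-1}(V) = {x1} ∈ τ ✓.
  V = {[x2=x3]}: π^{-1}(V) = {x2, x3} ∉ τ ✗.
  V = {[x1], [x2=x3]}: π^{-1}(V) = {x1, x2, x3} ∉ τ ✗.
  V = {[x4=x5]}: π^{-1}(V) = {x4, x5} ∉ τ ✗.
  V = {[x1], [x4=x5]}: π^{-1}(V) = {x1, x4, x5} ∉ τ ✗.
  V = {[x2=x3], [x4=x5]}: π^{-1}(V) = {x2, x3, x4, x5} ∉ τ ✗.
  V = {[x1], [x2=x3], [x4=x5]}: π^{-1}(V) = {x1, x2, x3, x4, x5} ∈ τ ✓.
Open sets in the quotient: τ_Q = {{}, {[x1]}, {[x1], [x2=x3], [x4=x5]}} (3 elements).


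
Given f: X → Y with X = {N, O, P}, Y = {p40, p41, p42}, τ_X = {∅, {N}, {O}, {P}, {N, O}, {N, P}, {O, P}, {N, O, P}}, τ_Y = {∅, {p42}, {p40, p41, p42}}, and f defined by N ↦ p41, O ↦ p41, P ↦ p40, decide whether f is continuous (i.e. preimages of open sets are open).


f IS continuous.

Compute f^{-1}(U) for each U ∈ τ_Y:
  U = ∅: f^{-1}(U) = ∅ ∈ τ_X ✓.
  U = {p42}: f^{-1}(U) = ∅ ∈ τ_X ✓.
  U = {p40, p41, p42}: f^{-1}(U) = {N, O, P} ∈ τ_X ✓.
Every preimage lies in τ_X, so f IS continuous.


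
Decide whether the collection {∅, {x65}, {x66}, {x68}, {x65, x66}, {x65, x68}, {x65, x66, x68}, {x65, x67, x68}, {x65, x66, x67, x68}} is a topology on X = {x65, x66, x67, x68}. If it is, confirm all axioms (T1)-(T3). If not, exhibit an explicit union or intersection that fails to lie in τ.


τ is NOT a topology on X.

Axiom (T1): ∅ ∈ τ? Yes; X ∈ τ? Yes.
Axiom (T2/T3): check pairwise unions and intersections of members of τ.
Counterexample for (T2): {x66} ∪ {x68} = {x66, x68} ∉ τ. Therefore τ is NOT a topology.


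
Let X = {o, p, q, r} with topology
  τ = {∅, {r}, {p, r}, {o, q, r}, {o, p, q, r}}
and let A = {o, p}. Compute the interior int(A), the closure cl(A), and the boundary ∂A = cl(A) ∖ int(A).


int(A) = ∅, cl(A) = {o, p, q}, ∂A = {o, p, q}.

Closed sets in (X, τ) are complements of opens:
  closed(X, τ) = {∅, {p}, {o, q}, {o, p, q}, {o, p, q, r}}.
int(A) = ⋃ {U ∈ τ : U ⊆ A}. Opens contained in A: ∅.
Taking the union of these: int(A) = ∅.
cl(A) = ⋂ {C closed : A ⊆ C}. Closed sets containing A: {o, p, q}, {o, p, q, r}.
Intersecting these: cl(A) = {o, p, q}.
∂A = cl(A) ∖ int(A) = {o, p, q} ∖ ∅ = {o, p, q}.


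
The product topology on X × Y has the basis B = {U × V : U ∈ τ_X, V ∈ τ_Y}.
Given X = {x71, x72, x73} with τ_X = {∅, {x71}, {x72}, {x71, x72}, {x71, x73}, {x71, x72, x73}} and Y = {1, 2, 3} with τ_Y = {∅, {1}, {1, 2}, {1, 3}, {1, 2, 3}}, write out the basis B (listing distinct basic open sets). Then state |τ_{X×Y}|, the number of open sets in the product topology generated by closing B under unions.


Basis B = {∅ × ∅, {x71} × {1}, {x72} × {1}, {x71} × {1, 2}, {x71} × {1, 3}, {x71, x72} × {1}, {x71, x73} × {1}, {x72} × {1, 2}, {x72} × {1, 3}, {x71} × {1, 2, 3}, {x71, x72, x73} × {1}, {x72} × {1, 2, 3}, {x71, x72} × {1, 2}, {x71, x73} × {1, 2}, {x71, x72} × {1, 3}, {x71, x73} × {1, 3}, {x71, x72} × {1, 2, 3}, {x71, x73} × {1, 2, 3}, {x71, x72, x73} × {1, 2}, {x71, x72, x73} × {1, 3}, {x71, x72, x73} × {1, 2, 3}}; |τ_{X×Y}| = 70.

Enumerate products U × V with U ∈ τ_X, V ∈ τ_Y (deduplicated):
  ∅ × ∅ = {} (∅)
  {x71} × {1} = {(x71,1)}
  {x72} × {1} = {(x72,1)}
  {x71} × {1, 2} = {(x71,1), (x71,2)}
  {x71} × {1, 3} = {(x71,1), (x71,3)}
  {x71, x72} × {1} = {(x71,1), (x72,1)}
  {x71, x73} × {1} = {(x71,1), (x73,1)}
  {x72} × {1, 2} = {(x72,1), (x72,2)}
  {x72} × {1, 3} = {(x72,1), (x72,3)}
  {x71} × {1, 2, 3} = {(x71,1), (x71,2), (x71,3)}
  {x71, x72, x73} × {1} = {(x71,1), (x72,1), (x73,1)}
  {x72} × {1, 2, 3} = {(x72,1), (x72,2), (x72,3)}
  {x71, x72} × {1, 2} = {(x71,1), (x71,2), (x72,1), (x72,2)}
  {x71, x73} × {1, 2} = {(x71,1), (x71,2), (x73,1), (x73,2)}
  {x71, x72} × {1, 3} = {(x71,1), (x71,3), (x72,1), (x72,3)}
  {x71, x73} × {1, 3} = {(x71,1), (x71,3), (x73,1), (x73,3)}
  {x71, x72} × {1, 2, 3} = {(x71,1), (x71,2), (x71,3), (x72,1), (x72,2), (x72,3)}
  {x71, x73} × {1, 2, 3} = {(x71,1), (x71,2), (x71,3), (x73,1), (x73,2), (x73,3)}
  {x71, x72, x73} × {1, 2} = {(x71,1), (x71,2), (x72,1), (x72,2), (x73,1), (x73,2)}
  {x71, x72, x73} × {1, 3} = {(x71,1), (x71,3), (x72,1), (x72,3), (x73,1), (x73,3)}
  {x71, x72, x73} × {1, 2, 3} = {(x71,1), (x71,2), (x71,3), (x72,1), (x72,2), (x72,3), (x73,1), (x73,2), (x73,3)}
These 21 distinct sets form the basis B.
Close under arbitrary unions to get τ_{X×Y}; counting gives |τ_{X×Y}| = 70.


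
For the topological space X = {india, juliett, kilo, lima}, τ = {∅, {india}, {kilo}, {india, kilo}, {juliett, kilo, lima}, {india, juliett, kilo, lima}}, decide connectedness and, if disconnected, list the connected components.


(X, τ) is disconnected; components = [{india}, {juliett, kilo, lima}].

Find clopen sets (U ∈ τ with X ∖ U ∈ τ):
  U = ∅, X ∖ U = {india, juliett, kilo, lima} — both open, so U is clopen.
  U = {india}, X ∖ U = {juliett, kilo, lima} — both open, so U is clopen.
  U = {juliett, kilo, lima}, X ∖ U = {india} — both open, so U is clopen.
  U = {india, juliett, kilo, lima}, X ∖ U = ∅ — both open, so U is clopen.
Nontrivial clopen(s) exist: e.g. {juliett, kilo, lima}. So (X, τ) is disconnected.
Compute connected components by grouping points that agree on all clopens:
  component: {india}
  component: {juliett, kilo, lima}


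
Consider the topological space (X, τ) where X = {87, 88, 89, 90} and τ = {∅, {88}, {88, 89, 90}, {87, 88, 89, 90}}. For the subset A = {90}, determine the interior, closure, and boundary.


int(A) = ∅, cl(A) = {87, 89, 90}, ∂A = {87, 89, 90}.

Closed sets in (X, τ) are complements of opens:
  closed(X, τ) = {∅, {87}, {87, 89, 90}, {87, 88, 89, 90}}.
int(A) = ⋃ {U ∈ τ : U ⊆ A}. Opens contained in A: ∅.
Taking the union of these: int(A) = ∅.
cl(A) = ⋂ {C closed : A ⊆ C}. Closed sets containing A: {87, 89, 90}, {87, 88, 89, 90}.
Intersecting these: cl(A) = {87, 89, 90}.
∂A = cl(A) ∖ int(A) = {87, 89, 90} ∖ ∅ = {87, 89, 90}.


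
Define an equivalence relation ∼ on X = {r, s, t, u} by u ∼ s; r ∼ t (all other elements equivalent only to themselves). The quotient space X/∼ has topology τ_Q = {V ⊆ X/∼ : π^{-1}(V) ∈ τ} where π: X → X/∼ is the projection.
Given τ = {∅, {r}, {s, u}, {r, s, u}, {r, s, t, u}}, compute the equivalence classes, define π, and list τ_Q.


X/∼ = {[r=t], [s=u]}; |τ_Q| = 3.

Equivalence classes: [r=t], [s=u].
Quotient map π: X → X/∼ sends r ↦ [r=t], s ↦ [s=u], t ↦ [r=t], u ↦ [s=u].
For each subset V ⊆ X/∼, compute π^{-1}(V) ⊆ X and check whether π^{-1}(V) ∈ τ. V is open in τ_Q iff π^{-1}(V) ∈ τ.
  V = {}: π^{-1}(V) = ∅ ∈ τ ✓.
  V = {[r=t]}: π^{-1}(V) = {r, t} ∉ τ ✗.
  V = {[s=u]}: π^{-1}(V) = {s, u} ∈ τ ✓.
  V = {[r=t], [s=u]}: π^{-1}(V) = {r, s, t, u} ∈ τ ✓.
Open sets in the quotient: τ_Q = {{}, {[s=u]}, {[r=t], [s=u]}} (3 elements).


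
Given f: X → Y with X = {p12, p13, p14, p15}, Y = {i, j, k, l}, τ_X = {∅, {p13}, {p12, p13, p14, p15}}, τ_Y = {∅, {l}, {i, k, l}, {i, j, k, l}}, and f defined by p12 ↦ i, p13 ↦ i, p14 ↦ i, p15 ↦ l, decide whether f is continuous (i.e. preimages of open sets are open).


f is NOT continuous.

Compute f^{-1}(U) for each U ∈ τ_Y:
  U = ∅: f^{-1}(U) = ∅ ∈ τ_X ✓.
  U = {l}: f^{-1}(U) = {p15} ∉ τ_X ✗.
  U = {i, k, l}: f^{-1}(U) = {p12, p13, p14, p15} ∈ τ_X ✓.
  U = {i, j, k, l}: f^{-1}(U) = {p12, p13, p14, p15} ∈ τ_X ✓.
Found U = {l} with f^{-1}(U) = {p15} not in τ_X. Therefore f is NOT continuous.


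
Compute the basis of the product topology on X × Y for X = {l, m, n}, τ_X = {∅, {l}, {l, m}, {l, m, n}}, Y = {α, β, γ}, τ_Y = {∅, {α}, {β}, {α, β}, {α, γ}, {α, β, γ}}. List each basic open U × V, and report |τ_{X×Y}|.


Basis B = {∅ × ∅, {l} × {α}, {l} × {β}, {l} × {α, β}, {l} × {α, γ}, {l, m} × {α}, {l, m} × {β}, {l} × {α, β, γ}, {l, m, n} × {α}, {l, m, n} × {β}, {l, m} × {α, β}, {l, m} × {α, γ}, {l, m} × {α, β, γ}, {l, m, n} × {α, β}, {l, m, n} × {α, γ}, {l, m, n} × {α, β, γ}}; |τ_{X×Y}| = 40.

Enumerate products U × V with U ∈ τ_X, V ∈ τ_Y (deduplicated):
  ∅ × ∅ = {} (∅)
  {l} × {α} = {(l,α)}
  {l} × {β} = {(l,β)}
  {l} × {α, β} = {(l,α), (l,β)}
  {l} × {α, γ} = {(l,α), (l,γ)}
  {l, m} × {α} = {(l,α), (m,α)}
  {l, m} × {β} = {(l,β), (m,β)}
  {l} × {α, β, γ} = {(l,α), (l,β), (l,γ)}
  {l, m, n} × {α} = {(l,α), (m,α), (n,α)}
  {l, m, n} × {β} = {(l,β), (m,β), (n,β)}
  {l, m} × {α, β} = {(l,α), (l,β), (m,α), (m,β)}
  {l, m} × {α, γ} = {(l,α), (l,γ), (m,α), (m,γ)}
  {l, m} × {α, β, γ} = {(l,α), (l,β), (l,γ), (m,α), (m,β), (m,γ)}
  {l, m, n} × {α, β} = {(l,α), (l,β), (m,α), (m,β), (n,α), (n,β)}
  {l, m, n} × {α, γ} = {(l,α), (l,γ), (m,α), (m,γ), (n,α), (n,γ)}
  {l, m, n} × {α, β, γ} = {(l,α), (l,β), (l,γ), (m,α), (m,β), (m,γ), (n,α), (n,β), (n,γ)}
These 16 distinct sets form the basis B.
Close under arbitrary unions to get τ_{X×Y}; counting gives |τ_{X×Y}| = 40.


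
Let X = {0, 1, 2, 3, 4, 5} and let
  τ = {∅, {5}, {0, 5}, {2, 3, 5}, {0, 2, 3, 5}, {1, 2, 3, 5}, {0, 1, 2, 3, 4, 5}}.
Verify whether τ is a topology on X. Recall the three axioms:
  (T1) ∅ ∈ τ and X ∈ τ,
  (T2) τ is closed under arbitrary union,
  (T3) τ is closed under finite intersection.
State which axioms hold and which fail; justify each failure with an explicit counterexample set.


τ is NOT a topology on X.

Axiom (T1): ∅ ∈ τ? Yes; X ∈ τ? Yes.
Axiom (T2/T3): check pairwise unions and intersections of members of τ.
Counterexample for (T2): {0, 5} ∪ {1, 2, 3, 5} = {0, 1, 2, 3, 5} ∉ τ. Therefore τ is NOT a topology.


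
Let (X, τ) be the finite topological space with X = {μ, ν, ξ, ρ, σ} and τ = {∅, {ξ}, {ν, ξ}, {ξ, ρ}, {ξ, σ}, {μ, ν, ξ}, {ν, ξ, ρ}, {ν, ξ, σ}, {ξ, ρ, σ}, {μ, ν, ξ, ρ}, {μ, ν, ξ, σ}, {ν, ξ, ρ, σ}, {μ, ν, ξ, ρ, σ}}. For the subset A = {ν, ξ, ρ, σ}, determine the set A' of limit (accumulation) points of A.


A' = {μ, ν, ρ, σ}

For each x ∈ X, list the open sets U ∈ τ with x ∈ U, then check whether U ∩ (A ∖ {x}) ≠ ∅ for every such U.
  x = μ: opens ∋ x are {μ, ν, ξ}, {μ, ν, ξ, ρ}, {μ, ν, ξ, σ}, {μ, ν, ξ, ρ, σ}; each meets A ∖ {μ}, so x IS a limit point.
  x = ν: opens ∋ x are {ν, ξ}, {μ, ν, ξ}, {ν, ξ, ρ}, {ν, ξ, σ}, {μ, ν, ξ, ρ}, {μ, ν, ξ, σ}, {ν, ξ, ρ, σ}, {μ, ν, ξ, ρ, σ}; each meets A ∖ {ν}, so x IS a limit point.
  x = ξ: open {ξ} ∋ x has {ξ} ∩ (A ∖ {ξ}) = ∅, so x is NOT a limit point.
  x = ρ: opens ∋ x are {ξ, ρ}, {ν, ξ, ρ}, {ξ, ρ, σ}, {μ, ν, ξ, ρ}, {ν, ξ, ρ, σ}, {μ, ν, ξ, ρ, σ}; each meets A ∖ {ρ}, so x IS a limit point.
  x = σ: opens ∋ x are {ξ, σ}, {ν, ξ, σ}, {ξ, ρ, σ}, {μ, ν, ξ, σ}, {ν, ξ, ρ, σ}, {μ, ν, ξ, ρ, σ}; each meets A ∖ {σ}, so x IS a limit point.
Collecting: A' = {μ, ν, ρ, σ}.


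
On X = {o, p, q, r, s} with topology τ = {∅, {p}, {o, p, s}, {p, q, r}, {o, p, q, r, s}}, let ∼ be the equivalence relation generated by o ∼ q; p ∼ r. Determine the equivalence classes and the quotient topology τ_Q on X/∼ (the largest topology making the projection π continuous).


X/∼ = {[o=q], [p=r], [s]}; |τ_Q| = 2.

Equivalence classes: [o=q], [p=r], [s].
Quotient map π: X → X/∼ sends o ↦ [o=q], p ↦ [p=r], q ↦ [o=q], r ↦ [p=r], s ↦ [s].
For each subset V ⊆ X/∼, compute π^{-1}(V) ⊆ X and check whether π^{-1}(V) ∈ τ. V is open in τ_Q iff π^{-1}(V) ∈ τ.
  V = {}: π^{-1}(V) = ∅ ∈ τ ✓.
  V = {[o=q]}: π^{-1}(V) = {o, q} ∉ τ ✗.
  V = {[p=r]}: π^{-1}(V) = {p, r} ∉ τ ✗.
  V = {[o=q], [p=r]}: π^{-1}(V) = {o, p, q, r} ∉ τ ✗.
  V = {[s]}: π^{-1}(V) = {s} ∉ τ ✗.
  V = {[o=q], [s]}: π^{-1}(V) = {o, q, s} ∉ τ ✗.
  V = {[p=r], [s]}: π^{-1}(V) = {p, r, s} ∉ τ ✗.
  V = {[o=q], [p=r], [s]}: π^{-1}(V) = {o, p, q, r, s} ∈ τ ✓.
Open sets in the quotient: τ_Q = {{}, {[o=q], [p=r], [s]}} (2 elements).


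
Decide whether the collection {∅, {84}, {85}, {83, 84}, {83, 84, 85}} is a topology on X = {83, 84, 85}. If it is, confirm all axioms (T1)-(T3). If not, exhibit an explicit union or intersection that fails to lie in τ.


τ is NOT a topology on X.

Axiom (T1): ∅ ∈ τ? Yes; X ∈ τ? Yes.
Axiom (T2/T3): check pairwise unions and intersections of members of τ.
Counterexample for (T2): {84} ∪ {85} = {84, 85} ∉ τ. Therefore τ is NOT a topology.


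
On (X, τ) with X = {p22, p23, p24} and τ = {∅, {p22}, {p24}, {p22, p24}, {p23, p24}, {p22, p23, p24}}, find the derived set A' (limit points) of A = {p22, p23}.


A' = ∅

For each x ∈ X, list the open sets U ∈ τ with x ∈ U, then check whether U ∩ (A ∖ {x}) ≠ ∅ for every such U.
  x = p22: open {p22} ∋ x has {p22} ∩ (A ∖ {p22}) = ∅, so x is NOT a limit point.
  x = p23: open {p23, p24} ∋ x has {p23, p24} ∩ (A ∖ {p23}) = ∅, so x is NOT a limit point.
  x = p24: open {p24} ∋ x has {p24} ∩ (A ∖ {p24}) = ∅, so x is NOT a limit point.
Collecting: A' = ∅.


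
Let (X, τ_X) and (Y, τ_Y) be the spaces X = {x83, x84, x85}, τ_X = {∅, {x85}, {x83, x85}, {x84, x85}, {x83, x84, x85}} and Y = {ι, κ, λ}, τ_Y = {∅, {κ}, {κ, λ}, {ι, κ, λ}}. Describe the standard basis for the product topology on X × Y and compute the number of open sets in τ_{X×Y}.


Basis B = {∅ × ∅, {x85} × {κ}, {x83, x85} × {κ}, {x84, x85} × {κ}, {x85} × {κ, λ}, {x83, x84, x85} × {κ}, {x85} × {ι, κ, λ}, {x83, x85} × {κ, λ}, {x84, x85} × {κ, λ}, {x83, x85} × {ι, κ, λ}, {x83, x84, x85} × {κ, λ}, {x84, x85} × {ι, κ, λ}, {x83, x84, x85} × {ι, κ, λ}}; |τ_{X×Y}| = 30.

Enumerate products U × V with U ∈ τ_X, V ∈ τ_Y (deduplicated):
  ∅ × ∅ = {} (∅)
  {x85} × {κ} = {(x85,κ)}
  {x83, x85} × {κ} = {(x83,κ), (x85,κ)}
  {x84, x85} × {κ} = {(x84,κ), (x85,κ)}
  {x85} × {κ, λ} = {(x85,κ), (x85,λ)}
  {x83, x84, x85} × {κ} = {(x83,κ), (x84,κ), (x85,κ)}
  {x85} × {ι, κ, λ} = {(x85,ι), (x85,κ), (x85,λ)}
  {x83, x85} × {κ, λ} = {(x83,κ), (x83,λ), (x85,κ), (x85,λ)}
  {x84, x85} × {κ, λ} = {(x84,κ), (x84,λ), (x85,κ), (x85,λ)}
  {x83, x85} × {ι, κ, λ} = {(x83,ι), (x83,κ), (x83,λ), (x85,ι), (x85,κ), (x85,λ)}
  {x83, x84, x85} × {κ, λ} = {(x83,κ), (x83,λ), (x84,κ), (x84,λ), (x85,κ), (x85,λ)}
  {x84, x85} × {ι, κ, λ} = {(x84,ι), (x84,κ), (x84,λ), (x85,ι), (x85,κ), (x85,λ)}
  {x83, x84, x85} × {ι, κ, λ} = {(x83,ι), (x83,κ), (x83,λ), (x84,ι), (x84,κ), (x84,λ), (x85,ι), (x85,κ), (x85,λ)}
These 13 distinct sets form the basis B.
Close under arbitrary unions to get τ_{X×Y}; counting gives |τ_{X×Y}| = 30.


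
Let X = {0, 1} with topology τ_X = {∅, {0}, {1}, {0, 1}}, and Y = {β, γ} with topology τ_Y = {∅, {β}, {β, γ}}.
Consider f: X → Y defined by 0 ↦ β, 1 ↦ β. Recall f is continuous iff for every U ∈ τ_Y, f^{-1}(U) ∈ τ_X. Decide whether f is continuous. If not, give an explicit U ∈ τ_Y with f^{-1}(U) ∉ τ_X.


f IS continuous.

Compute f^{-1}(U) for each U ∈ τ_Y:
  U = ∅: f^{-1}(U) = ∅ ∈ τ_X ✓.
  U = {β}: f^{-1}(U) = {0, 1} ∈ τ_X ✓.
  U = {β, γ}: f^{-1}(U) = {0, 1} ∈ τ_X ✓.
Every preimage lies in τ_X, so f IS continuous.


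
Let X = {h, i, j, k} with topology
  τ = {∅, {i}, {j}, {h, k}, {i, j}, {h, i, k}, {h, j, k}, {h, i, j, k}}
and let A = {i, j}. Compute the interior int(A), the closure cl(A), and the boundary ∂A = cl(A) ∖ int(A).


int(A) = {i, j}, cl(A) = {i, j}, ∂A = ∅.

Closed sets in (X, τ) are complements of opens:
  closed(X, τ) = {∅, {i}, {j}, {h, k}, {i, j}, {h, i, k}, {h, j, k}, {h, i, j, k}}.
int(A) = ⋃ {U ∈ τ : U ⊆ A}. Opens contained in A: ∅, {i}, {j}, {i, j}.
Taking the union of these: int(A) = {i, j}.
cl(A) = ⋂ {C closed : A ⊆ C}. Closed sets containing A: {i, j}, {h, i, j, k}.
Intersecting these: cl(A) = {i, j}.
∂A = cl(A) ∖ int(A) = {i, j} ∖ {i, j} = ∅.


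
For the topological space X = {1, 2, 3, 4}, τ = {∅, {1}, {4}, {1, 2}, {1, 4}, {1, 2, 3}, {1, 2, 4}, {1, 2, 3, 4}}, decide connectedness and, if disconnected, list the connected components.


(X, τ) is disconnected; components = [{4}, {1, 2, 3}].

Find clopen sets (U ∈ τ with X ∖ U ∈ τ):
  U = ∅, X ∖ U = {1, 2, 3, 4} — both open, so U is clopen.
  U = {4}, X ∖ U = {1, 2, 3} — both open, so U is clopen.
  U = {1, 2, 3}, X ∖ U = {4} — both open, so U is clopen.
  U = {1, 2, 3, 4}, X ∖ U = ∅ — both open, so U is clopen.
Nontrivial clopen(s) exist: e.g. {1, 2, 3}. So (X, τ) is disconnected.
Compute connected components by grouping points that agree on all clopens:
  component: {4}
  component: {1, 2, 3}


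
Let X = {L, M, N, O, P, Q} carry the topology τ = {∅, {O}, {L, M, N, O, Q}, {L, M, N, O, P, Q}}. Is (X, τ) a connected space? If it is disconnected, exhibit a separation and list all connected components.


(X, τ) is connected.

Find clopen sets (U ∈ τ with X ∖ U ∈ τ):
  U = ∅, X ∖ U = {L, M, N, O, P, Q} — both open, so U is clopen.
  U = {L, M, N, O, P, Q}, X ∖ U = ∅ — both open, so U is clopen.
Only trivial clopens (∅ and X) exist, so (X, τ) is connected.
Compute connected components by grouping points that agree on all clopens:
  component: {L, M, N, O, P, Q}


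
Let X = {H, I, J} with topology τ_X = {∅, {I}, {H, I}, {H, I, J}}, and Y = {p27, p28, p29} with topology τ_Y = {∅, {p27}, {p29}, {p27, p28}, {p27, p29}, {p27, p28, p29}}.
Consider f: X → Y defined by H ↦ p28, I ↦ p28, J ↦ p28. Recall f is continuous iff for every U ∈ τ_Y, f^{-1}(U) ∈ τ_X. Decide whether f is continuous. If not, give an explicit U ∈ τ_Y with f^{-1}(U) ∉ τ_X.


f IS continuous.

Compute f^{-1}(U) for each U ∈ τ_Y:
  U = ∅: f^{-1}(U) = ∅ ∈ τ_X ✓.
  U = {p27}: f^{-1}(U) = ∅ ∈ τ_X ✓.
  U = {p29}: f^{-1}(U) = ∅ ∈ τ_X ✓.
  U = {p27, p28}: f^{-1}(U) = {H, I, J} ∈ τ_X ✓.
  U = {p27, p29}: f^{-1}(U) = ∅ ∈ τ_X ✓.
  U = {p27, p28, p29}: f^{-1}(U) = {H, I, J} ∈ τ_X ✓.
Every preimage lies in τ_X, so f IS continuous.


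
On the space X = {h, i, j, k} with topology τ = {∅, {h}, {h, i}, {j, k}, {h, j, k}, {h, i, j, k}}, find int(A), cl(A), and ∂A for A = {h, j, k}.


int(A) = {h, j, k}, cl(A) = {h, i, j, k}, ∂A = {i}.

Closed sets in (X, τ) are complements of opens:
  closed(X, τ) = {∅, {i}, {h, i}, {j, k}, {i, j, k}, {h, i, j, k}}.
int(A) = ⋃ {U ∈ τ : U ⊆ A}. Opens contained in A: ∅, {h}, {j, k}, {h, j, k}.
Taking the union of these: int(A) = {h, j, k}.
cl(A) = ⋂ {C closed : A ⊆ C}. Closed sets containing A: {h, i, j, k}.
Intersecting these: cl(A) = {h, i, j, k}.
∂A = cl(A) ∖ int(A) = {h, i, j, k} ∖ {h, j, k} = {i}.


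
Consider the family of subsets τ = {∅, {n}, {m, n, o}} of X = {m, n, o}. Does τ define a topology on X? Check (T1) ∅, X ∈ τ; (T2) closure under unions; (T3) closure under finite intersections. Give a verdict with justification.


τ IS a topology on X.

Axiom (T1): ∅ ∈ τ? Yes; X ∈ τ? Yes.
Axiom (T2/T3): check pairwise unions and intersections of members of τ.
All pairwise intersections and unions checked — each lies in τ. Therefore τ satisfies (T1), (T2), (T3): it IS a topology on X.


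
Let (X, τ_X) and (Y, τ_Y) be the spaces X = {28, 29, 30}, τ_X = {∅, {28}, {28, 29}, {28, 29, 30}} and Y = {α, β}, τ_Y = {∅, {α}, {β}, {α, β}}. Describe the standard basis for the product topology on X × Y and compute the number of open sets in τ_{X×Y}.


Basis B = {∅ × ∅, {28} × {α}, {28} × {β}, {28} × {α, β}, {28, 29} × {α}, {28, 29} × {β}, {28, 29, 30} × {α}, {28, 29, 30} × {β}, {28, 29} × {α, β}, {28, 29, 30} × {α, β}}; |τ_{X×Y}| = 16.

Enumerate products U × V with U ∈ τ_X, V ∈ τ_Y (deduplicated):
  ∅ × ∅ = {} (∅)
  {28} × {α} = {(28,α)}
  {28} × {β} = {(28,β)}
  {28} × {α, β} = {(28,α), (28,β)}
  {28, 29} × {α} = {(28,α), (29,α)}
  {28, 29} × {β} = {(28,β), (29,β)}
  {28, 29, 30} × {α} = {(28,α), (29,α), (30,α)}
  {28, 29, 30} × {β} = {(28,β), (29,β), (30,β)}
  {28, 29} × {α, β} = {(28,α), (28,β), (29,α), (29,β)}
  {28, 29, 30} × {α, β} = {(28,α), (28,β), (29,α), (29,β), (30,α), (30,β)}
These 10 distinct sets form the basis B.
Close under arbitrary unions to get τ_{X×Y}; counting gives |τ_{X×Y}| = 16.


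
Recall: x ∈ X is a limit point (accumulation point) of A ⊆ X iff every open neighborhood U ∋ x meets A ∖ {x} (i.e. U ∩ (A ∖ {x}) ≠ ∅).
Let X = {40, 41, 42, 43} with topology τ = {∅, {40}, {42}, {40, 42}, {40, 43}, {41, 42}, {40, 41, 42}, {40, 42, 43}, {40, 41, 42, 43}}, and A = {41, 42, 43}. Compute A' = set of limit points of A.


A' = {41}

For each x ∈ X, list the open sets U ∈ τ with x ∈ U, then check whether U ∩ (A ∖ {x}) ≠ ∅ for every such U.
  x = 40: open {40} ∋ x has {40} ∩ (A ∖ {40}) = ∅, so x is NOT a limit point.
  x = 41: opens ∋ x are {41, 42}, {40, 41, 42}, {40, 41, 42, 43}; each meets A ∖ {41}, so x IS a limit point.
  x = 42: open {42} ∋ x has {42} ∩ (A ∖ {42}) = ∅, so x is NOT a limit point.
  x = 43: open {40, 43} ∋ x has {40, 43} ∩ (A ∖ {43}) = ∅, so x is NOT a limit point.
Collecting: A' = {41}.


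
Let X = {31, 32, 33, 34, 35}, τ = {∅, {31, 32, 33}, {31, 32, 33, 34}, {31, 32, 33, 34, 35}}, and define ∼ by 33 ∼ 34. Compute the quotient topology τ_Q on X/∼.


X/∼ = {[31], [32], [33=34], [35]}; |τ_Q| = 3.

Equivalence classes: [31], [32], [33=34], [35].
Quotient map π: X → X/∼ sends 31 ↦ [31], 32 ↦ [32], 33 ↦ [33=34], 34 ↦ [33=34], 35 ↦ [35].
For each subset V ⊆ X/∼, compute π^{-1}(V) ⊆ X and check whether π^{-1}(V) ∈ τ. V is open in τ_Q iff π^{-1}(V) ∈ τ.
  V = {}: π^{-1}(V) = ∅ ∈ τ ✓.
  V = {[31]}: π^{-1}(V) = {31} ∉ τ ✗.
  V = {[32]}: π^{-1}(V) = {32} ∉ τ ✗.
  V = {[31], [32]}: π^{-1}(V) = {31, 32} ∉ τ ✗.
  V = {[33=34]}: π^{-1}(V) = {33, 34} ∉ τ ✗.
  V = {[31], [33=34]}: π^{-1}(V) = {31, 33, 34} ∉ τ ✗.
  V = {[32], [33=34]}: π^{-1}(V) = {32, 33, 34} ∉ τ ✗.
  V = {[31], [32], [33=34]}: π^{-1}(V) = {31, 32, 33, 34} ∈ τ ✓.
  V = {[35]}: π^{-1}(V) = {35} ∉ τ ✗.
  V = {[31], [35]}: π^{-1}(V) = {31, 35} ∉ τ ✗.
  V = {[32], [35]}: π^{-1}(V) = {32, 35} ∉ τ ✗.
  V = {[31], [32], [35]}: π^{-1}(V) = {31, 32, 35} ∉ τ ✗.
  V = {[33=34], [35]}: π^{-1}(V) = {33, 34, 35} ∉ τ ✗.
  V = {[31], [33=34], [35]}: π^{-1}(V) = {31, 33, 34, 35} ∉ τ ✗.
  V = {[32], [33=34], [35]}: π^{-1}(V) = {32, 33, 34, 35} ∉ τ ✗.
  V = {[31], [32], [33=34], [35]}: π^{-1}(V) = {31, 32, 33, 34, 35} ∈ τ ✓.
Open sets in the quotient: τ_Q = {{}, {[31], [32], [33=34]}, {[31], [32], [33=34], [35]}} (3 elements).
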